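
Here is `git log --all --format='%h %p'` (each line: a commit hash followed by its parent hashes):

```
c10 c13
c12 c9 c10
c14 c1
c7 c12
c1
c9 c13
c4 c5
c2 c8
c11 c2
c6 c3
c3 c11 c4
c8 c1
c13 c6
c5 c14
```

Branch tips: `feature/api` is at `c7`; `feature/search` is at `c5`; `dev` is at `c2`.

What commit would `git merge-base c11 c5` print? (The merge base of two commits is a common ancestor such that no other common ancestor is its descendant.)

c1

Ancestors of c11: {c1, c11, c2, c8}.
Ancestors of c5: {c1, c14, c5}.
Common ancestors: {c1}.
The only common ancestor is c1, so it is the merge base.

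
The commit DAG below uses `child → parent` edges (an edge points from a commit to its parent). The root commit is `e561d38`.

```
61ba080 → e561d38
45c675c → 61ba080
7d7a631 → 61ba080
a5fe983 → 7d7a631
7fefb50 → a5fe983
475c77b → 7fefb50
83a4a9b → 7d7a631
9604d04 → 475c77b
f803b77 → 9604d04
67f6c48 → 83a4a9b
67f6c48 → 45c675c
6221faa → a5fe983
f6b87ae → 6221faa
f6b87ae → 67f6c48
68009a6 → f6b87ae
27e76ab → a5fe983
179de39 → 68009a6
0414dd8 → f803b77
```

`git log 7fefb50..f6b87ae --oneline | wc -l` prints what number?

Reachable from f6b87ae: {45c675c, 61ba080, 6221faa, 67f6c48, 7d7a631, 83a4a9b, a5fe983, e561d38, f6b87ae}.
Reachable from 7fefb50: {61ba080, 7d7a631, 7fefb50, a5fe983, e561d38}.
In f6b87ae's history but not 7fefb50's: {45c675c, 6221faa, 67f6c48, 83a4a9b, f6b87ae} — 5 commits.

5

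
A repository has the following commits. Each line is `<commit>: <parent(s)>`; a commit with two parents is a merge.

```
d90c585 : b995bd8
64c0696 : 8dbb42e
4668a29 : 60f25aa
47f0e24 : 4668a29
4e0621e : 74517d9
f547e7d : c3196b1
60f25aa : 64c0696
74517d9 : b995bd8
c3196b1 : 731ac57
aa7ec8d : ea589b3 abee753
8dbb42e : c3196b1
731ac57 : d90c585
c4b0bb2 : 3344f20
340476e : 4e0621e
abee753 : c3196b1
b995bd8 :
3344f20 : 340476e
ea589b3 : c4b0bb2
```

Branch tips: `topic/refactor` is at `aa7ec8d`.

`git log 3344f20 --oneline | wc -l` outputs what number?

Walking parent pointers from 3344f20: reachable set = {3344f20, 340476e, 4e0621e, 74517d9, b995bd8}.
That is 5 commits.

5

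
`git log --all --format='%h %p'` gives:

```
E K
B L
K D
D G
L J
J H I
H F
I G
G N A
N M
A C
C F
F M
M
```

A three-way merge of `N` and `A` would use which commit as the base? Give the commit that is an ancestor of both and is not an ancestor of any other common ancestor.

Ancestors of N: {M, N}.
Ancestors of A: {A, C, F, M}.
Common ancestors: {M}.
The only common ancestor is M, so it is the merge base.

M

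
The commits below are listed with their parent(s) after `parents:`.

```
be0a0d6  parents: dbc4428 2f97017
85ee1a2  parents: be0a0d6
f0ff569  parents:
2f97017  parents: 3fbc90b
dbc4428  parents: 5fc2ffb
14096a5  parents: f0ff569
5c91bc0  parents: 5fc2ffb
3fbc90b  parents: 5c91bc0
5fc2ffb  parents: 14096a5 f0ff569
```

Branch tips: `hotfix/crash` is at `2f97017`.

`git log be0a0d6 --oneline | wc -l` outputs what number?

Walking parent pointers from be0a0d6: reachable set = {14096a5, 2f97017, 3fbc90b, 5c91bc0, 5fc2ffb, be0a0d6, dbc4428, f0ff569}.
That is 8 commits.

8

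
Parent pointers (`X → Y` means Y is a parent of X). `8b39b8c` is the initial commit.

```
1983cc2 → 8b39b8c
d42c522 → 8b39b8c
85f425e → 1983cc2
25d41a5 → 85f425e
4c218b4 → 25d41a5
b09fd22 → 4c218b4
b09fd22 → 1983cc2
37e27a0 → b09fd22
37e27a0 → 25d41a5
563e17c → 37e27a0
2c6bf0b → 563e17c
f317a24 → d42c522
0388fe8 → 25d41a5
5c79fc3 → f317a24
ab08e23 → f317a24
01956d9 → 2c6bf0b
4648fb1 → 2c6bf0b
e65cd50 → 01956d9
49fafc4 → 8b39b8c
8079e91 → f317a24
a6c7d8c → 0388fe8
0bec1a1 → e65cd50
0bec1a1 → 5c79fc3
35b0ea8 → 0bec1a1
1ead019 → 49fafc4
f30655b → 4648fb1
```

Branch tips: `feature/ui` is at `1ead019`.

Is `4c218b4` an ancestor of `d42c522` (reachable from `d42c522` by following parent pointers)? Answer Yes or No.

No

Ancestors of d42c522: {8b39b8c, d42c522}.
4c218b4 is not in that set, so it is not an ancestor of d42c522.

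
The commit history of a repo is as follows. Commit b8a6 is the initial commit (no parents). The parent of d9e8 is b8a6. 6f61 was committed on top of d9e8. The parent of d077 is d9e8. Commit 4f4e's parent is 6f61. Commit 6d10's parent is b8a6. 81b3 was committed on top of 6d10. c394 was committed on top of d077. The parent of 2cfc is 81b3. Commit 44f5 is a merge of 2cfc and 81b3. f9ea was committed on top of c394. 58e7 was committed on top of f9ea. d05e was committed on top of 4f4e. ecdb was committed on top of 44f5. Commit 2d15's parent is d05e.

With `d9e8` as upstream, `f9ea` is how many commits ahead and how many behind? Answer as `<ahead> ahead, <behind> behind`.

Reachable from f9ea: {b8a6, c394, d077, d9e8, f9ea}.
Reachable from d9e8: {b8a6, d9e8}.
Only in f9ea's history (ahead): {c394, d077, f9ea} — 3.
Only in d9e8's history (behind): {} — 0.

3 ahead, 0 behind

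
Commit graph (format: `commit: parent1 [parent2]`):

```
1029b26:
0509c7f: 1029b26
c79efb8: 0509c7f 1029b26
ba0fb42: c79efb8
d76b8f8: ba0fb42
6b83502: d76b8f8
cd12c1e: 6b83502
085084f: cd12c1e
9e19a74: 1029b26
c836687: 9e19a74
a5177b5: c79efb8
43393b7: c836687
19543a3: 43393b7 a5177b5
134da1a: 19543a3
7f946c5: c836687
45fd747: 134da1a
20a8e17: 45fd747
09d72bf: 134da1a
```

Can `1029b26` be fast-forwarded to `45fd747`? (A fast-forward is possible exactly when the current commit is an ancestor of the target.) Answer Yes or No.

A fast-forward from 1029b26 to 45fd747 is possible iff 1029b26 is an ancestor of 45fd747.
Ancestors of 45fd747: {0509c7f, 1029b26, 134da1a, 19543a3, 43393b7, 45fd747, 9e19a74, a5177b5, c79efb8, c836687}.
1029b26 is among them, so fast-forward is possible.

Yes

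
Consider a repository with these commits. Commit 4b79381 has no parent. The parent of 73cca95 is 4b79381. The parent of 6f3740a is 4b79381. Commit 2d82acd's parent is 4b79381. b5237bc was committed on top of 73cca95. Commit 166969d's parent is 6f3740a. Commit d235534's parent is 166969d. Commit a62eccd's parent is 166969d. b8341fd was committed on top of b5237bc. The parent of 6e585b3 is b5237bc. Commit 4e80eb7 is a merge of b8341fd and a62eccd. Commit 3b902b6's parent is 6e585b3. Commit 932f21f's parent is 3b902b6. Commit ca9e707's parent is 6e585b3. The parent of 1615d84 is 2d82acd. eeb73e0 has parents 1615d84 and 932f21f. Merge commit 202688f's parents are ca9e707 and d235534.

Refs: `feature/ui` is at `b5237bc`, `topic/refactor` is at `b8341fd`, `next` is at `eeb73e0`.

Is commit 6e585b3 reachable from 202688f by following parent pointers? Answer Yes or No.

Ancestors of 202688f (commits reachable by following parents): {166969d, 202688f, 4b79381, 6e585b3, 6f3740a, 73cca95, b5237bc, ca9e707, d235534}.
6e585b3 is in that set, so it is an ancestor of 202688f.

Yes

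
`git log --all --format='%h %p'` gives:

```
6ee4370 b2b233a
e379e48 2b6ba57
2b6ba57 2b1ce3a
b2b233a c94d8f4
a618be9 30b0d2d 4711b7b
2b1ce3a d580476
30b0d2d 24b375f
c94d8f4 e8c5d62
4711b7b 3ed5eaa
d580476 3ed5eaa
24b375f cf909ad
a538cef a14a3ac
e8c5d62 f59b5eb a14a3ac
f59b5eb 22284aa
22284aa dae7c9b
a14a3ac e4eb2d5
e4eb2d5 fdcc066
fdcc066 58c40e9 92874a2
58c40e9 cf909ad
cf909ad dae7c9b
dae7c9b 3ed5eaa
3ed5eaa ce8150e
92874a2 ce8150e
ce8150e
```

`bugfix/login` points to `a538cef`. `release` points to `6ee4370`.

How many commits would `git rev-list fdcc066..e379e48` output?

4

Reachable from e379e48: {2b1ce3a, 2b6ba57, 3ed5eaa, ce8150e, d580476, e379e48}.
Reachable from fdcc066: {3ed5eaa, 58c40e9, 92874a2, ce8150e, cf909ad, dae7c9b, fdcc066}.
In e379e48's history but not fdcc066's: {2b1ce3a, 2b6ba57, d580476, e379e48} — 4 commits.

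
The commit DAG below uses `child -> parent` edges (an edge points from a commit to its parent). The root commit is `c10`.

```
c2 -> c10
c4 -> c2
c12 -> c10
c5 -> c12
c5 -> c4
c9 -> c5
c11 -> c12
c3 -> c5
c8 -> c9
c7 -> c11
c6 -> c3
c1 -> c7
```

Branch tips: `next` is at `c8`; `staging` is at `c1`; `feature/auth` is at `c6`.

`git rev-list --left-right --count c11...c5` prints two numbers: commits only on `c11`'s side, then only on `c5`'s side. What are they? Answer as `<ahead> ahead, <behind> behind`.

Reachable from c11: {c10, c11, c12}.
Reachable from c5: {c10, c12, c2, c4, c5}.
Only in c11's history (ahead): {c11} — 1.
Only in c5's history (behind): {c2, c4, c5} — 3.

1 ahead, 3 behind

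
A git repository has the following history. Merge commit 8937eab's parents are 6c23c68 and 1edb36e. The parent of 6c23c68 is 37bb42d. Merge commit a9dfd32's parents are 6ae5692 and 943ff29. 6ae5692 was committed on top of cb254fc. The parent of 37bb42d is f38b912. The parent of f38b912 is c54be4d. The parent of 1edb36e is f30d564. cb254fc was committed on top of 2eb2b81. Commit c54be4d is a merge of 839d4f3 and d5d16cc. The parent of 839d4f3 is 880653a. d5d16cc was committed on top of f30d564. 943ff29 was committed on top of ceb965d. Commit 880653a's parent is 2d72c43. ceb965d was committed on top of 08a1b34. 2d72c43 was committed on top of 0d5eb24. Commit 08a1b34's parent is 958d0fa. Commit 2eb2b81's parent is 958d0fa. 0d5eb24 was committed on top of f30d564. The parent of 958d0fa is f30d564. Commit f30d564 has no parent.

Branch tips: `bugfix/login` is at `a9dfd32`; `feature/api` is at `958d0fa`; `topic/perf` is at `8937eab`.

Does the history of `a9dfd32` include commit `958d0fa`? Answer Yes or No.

Ancestors of a9dfd32 (commits reachable by following parents): {08a1b34, 2eb2b81, 6ae5692, 943ff29, 958d0fa, a9dfd32, cb254fc, ceb965d, f30d564}.
958d0fa is in that set, so it is an ancestor of a9dfd32.

Yes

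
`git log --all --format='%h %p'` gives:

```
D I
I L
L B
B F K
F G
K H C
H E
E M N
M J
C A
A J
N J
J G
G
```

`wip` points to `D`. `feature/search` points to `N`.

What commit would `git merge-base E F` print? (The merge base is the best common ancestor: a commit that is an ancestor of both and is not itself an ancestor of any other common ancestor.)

Ancestors of E: {E, G, J, M, N}.
Ancestors of F: {F, G}.
Common ancestors: {G}.
The only common ancestor is G, so it is the merge base.

G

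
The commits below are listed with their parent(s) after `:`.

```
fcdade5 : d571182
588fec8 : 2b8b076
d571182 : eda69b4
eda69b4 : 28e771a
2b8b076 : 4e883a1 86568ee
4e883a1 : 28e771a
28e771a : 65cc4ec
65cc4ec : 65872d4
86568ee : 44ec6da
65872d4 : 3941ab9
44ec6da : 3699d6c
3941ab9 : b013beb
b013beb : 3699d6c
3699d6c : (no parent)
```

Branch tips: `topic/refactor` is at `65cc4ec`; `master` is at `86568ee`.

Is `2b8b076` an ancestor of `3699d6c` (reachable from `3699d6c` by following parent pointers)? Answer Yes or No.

Ancestors of 3699d6c: {3699d6c}.
2b8b076 is not in that set, so it is not an ancestor of 3699d6c.

No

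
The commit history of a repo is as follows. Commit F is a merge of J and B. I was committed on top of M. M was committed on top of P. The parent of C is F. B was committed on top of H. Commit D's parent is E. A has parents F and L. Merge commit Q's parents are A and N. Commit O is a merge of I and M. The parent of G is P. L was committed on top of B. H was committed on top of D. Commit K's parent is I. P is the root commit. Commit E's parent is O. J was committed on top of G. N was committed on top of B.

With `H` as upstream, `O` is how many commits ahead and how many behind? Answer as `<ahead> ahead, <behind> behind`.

0 ahead, 3 behind

Reachable from O: {I, M, O, P}.
Reachable from H: {D, E, H, I, M, O, P}.
Only in O's history (ahead): {} — 0.
Only in H's history (behind): {D, E, H} — 3.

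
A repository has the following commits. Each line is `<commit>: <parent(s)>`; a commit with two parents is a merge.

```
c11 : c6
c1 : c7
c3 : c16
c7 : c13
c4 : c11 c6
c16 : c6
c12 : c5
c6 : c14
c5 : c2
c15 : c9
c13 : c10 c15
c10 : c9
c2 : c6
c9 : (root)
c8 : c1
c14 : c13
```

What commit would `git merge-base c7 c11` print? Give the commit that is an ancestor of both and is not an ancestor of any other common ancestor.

Ancestors of c7: {c10, c13, c15, c7, c9}.
Ancestors of c11: {c10, c11, c13, c14, c15, c6, c9}.
Common ancestors: {c10, c13, c15, c9}.
Among these, c13 is not an ancestor of any other common ancestor — it is the merge base.

c13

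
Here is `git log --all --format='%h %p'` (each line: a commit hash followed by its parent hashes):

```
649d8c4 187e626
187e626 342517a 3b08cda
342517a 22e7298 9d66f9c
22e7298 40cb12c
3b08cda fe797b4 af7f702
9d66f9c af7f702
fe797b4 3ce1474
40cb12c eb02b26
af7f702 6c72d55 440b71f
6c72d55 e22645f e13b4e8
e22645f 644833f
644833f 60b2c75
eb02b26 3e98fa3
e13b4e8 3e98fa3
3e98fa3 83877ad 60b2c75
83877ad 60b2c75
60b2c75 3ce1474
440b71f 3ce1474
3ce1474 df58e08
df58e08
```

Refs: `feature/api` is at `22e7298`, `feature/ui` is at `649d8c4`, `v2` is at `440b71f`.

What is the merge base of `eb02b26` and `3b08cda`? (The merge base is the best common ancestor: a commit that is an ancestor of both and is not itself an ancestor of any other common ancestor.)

3e98fa3

Ancestors of eb02b26: {3ce1474, 3e98fa3, 60b2c75, 83877ad, df58e08, eb02b26}.
Ancestors of 3b08cda: {3b08cda, 3ce1474, 3e98fa3, 440b71f, 60b2c75, 644833f, 6c72d55, 83877ad, af7f702, df58e08, e13b4e8, e22645f, fe797b4}.
Common ancestors: {3ce1474, 3e98fa3, 60b2c75, 83877ad, df58e08}.
Among these, 3e98fa3 is not an ancestor of any other common ancestor — it is the merge base.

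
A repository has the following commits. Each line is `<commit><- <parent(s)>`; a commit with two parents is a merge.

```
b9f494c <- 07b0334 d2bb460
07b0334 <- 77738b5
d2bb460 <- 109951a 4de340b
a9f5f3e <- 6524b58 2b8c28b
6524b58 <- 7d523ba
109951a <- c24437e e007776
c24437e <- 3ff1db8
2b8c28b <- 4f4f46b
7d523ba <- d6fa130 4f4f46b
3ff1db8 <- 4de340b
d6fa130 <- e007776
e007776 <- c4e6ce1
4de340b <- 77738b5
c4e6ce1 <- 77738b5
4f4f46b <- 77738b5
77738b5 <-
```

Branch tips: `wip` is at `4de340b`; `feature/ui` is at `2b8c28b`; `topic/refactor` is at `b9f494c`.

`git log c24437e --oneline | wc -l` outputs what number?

4

Walking parent pointers from c24437e: reachable set = {3ff1db8, 4de340b, 77738b5, c24437e}.
That is 4 commits.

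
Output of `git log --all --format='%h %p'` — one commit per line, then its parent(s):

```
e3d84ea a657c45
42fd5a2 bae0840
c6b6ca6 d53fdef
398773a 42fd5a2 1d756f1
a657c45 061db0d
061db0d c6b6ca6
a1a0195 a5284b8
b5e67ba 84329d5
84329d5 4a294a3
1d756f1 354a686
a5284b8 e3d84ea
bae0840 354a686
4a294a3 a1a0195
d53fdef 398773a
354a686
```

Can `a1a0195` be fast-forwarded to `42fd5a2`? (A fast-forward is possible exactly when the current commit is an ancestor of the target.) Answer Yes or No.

No

A fast-forward from a1a0195 to 42fd5a2 is possible iff a1a0195 is an ancestor of 42fd5a2.
Ancestors of 42fd5a2: {354a686, 42fd5a2, bae0840}.
a1a0195 is not among them, so fast-forward is not possible.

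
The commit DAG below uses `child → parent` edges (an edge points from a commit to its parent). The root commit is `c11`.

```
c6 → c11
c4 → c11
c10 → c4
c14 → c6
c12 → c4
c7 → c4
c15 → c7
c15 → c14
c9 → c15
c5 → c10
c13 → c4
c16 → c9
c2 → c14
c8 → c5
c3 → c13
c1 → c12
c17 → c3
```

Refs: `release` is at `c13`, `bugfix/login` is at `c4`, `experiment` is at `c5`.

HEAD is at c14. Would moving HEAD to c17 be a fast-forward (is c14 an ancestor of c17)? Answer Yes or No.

No

A fast-forward from c14 to c17 is possible iff c14 is an ancestor of c17.
Ancestors of c17: {c11, c13, c17, c3, c4}.
c14 is not among them, so fast-forward is not possible.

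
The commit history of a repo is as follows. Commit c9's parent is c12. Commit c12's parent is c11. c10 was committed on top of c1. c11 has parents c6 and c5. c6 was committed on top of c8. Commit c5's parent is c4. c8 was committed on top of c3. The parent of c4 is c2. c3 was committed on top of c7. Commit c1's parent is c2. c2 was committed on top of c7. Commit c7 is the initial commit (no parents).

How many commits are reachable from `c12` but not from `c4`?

Reachable from c12: {c11, c12, c2, c3, c4, c5, c6, c7, c8}.
Reachable from c4: {c2, c4, c7}.
In c12's history but not c4's: {c11, c12, c3, c5, c6, c8} — 6 commits.

6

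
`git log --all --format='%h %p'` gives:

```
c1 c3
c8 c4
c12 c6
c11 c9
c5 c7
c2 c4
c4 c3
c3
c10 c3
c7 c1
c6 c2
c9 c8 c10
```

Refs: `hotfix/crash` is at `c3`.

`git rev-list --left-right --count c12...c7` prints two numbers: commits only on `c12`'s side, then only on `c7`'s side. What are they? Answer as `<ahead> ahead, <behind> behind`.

4 ahead, 2 behind

Reachable from c12: {c12, c2, c3, c4, c6}.
Reachable from c7: {c1, c3, c7}.
Only in c12's history (ahead): {c12, c2, c4, c6} — 4.
Only in c7's history (behind): {c1, c7} — 2.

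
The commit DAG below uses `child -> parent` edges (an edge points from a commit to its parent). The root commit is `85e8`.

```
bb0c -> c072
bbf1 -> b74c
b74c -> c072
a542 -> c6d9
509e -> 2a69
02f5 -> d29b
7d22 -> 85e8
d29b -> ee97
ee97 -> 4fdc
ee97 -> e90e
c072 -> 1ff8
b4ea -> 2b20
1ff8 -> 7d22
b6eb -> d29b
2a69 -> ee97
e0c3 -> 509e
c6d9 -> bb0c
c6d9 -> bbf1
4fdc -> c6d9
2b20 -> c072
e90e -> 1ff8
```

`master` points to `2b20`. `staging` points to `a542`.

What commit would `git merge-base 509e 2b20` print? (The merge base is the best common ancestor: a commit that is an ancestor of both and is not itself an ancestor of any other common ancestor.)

c072

Ancestors of 509e: {1ff8, 2a69, 4fdc, 509e, 7d22, 85e8, b74c, bb0c, bbf1, c072, c6d9, e90e, ee97}.
Ancestors of 2b20: {1ff8, 2b20, 7d22, 85e8, c072}.
Common ancestors: {1ff8, 7d22, 85e8, c072}.
Among these, c072 is not an ancestor of any other common ancestor — it is the merge base.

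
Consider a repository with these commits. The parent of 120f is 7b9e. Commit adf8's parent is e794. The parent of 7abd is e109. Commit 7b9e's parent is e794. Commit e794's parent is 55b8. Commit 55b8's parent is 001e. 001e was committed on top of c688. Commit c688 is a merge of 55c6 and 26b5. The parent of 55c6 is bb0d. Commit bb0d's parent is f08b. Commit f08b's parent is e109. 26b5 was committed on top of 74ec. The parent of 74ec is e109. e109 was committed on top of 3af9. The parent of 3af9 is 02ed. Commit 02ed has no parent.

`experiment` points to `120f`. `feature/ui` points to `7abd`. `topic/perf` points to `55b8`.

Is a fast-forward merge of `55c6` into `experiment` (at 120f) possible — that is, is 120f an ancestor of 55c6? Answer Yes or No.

A fast-forward from 120f to 55c6 is possible iff 120f is an ancestor of 55c6.
Ancestors of 55c6: {02ed, 3af9, 55c6, bb0d, e109, f08b}.
120f is not among them, so fast-forward is not possible.

No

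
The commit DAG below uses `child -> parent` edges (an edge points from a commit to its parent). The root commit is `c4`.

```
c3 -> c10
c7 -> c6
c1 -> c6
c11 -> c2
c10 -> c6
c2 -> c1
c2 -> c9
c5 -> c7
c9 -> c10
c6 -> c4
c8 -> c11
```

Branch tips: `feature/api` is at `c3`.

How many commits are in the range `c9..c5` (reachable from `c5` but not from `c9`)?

2

Reachable from c5: {c4, c5, c6, c7}.
Reachable from c9: {c10, c4, c6, c9}.
In c5's history but not c9's: {c5, c7} — 2 commits.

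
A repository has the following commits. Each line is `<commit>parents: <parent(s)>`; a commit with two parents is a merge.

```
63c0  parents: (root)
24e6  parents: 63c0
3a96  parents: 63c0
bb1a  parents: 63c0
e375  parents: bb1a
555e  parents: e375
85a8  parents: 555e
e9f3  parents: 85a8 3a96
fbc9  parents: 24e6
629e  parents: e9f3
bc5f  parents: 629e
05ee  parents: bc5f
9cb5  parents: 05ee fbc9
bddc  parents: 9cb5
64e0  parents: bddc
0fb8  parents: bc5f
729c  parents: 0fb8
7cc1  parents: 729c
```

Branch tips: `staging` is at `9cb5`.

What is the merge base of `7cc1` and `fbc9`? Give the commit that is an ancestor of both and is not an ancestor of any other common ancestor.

63c0

Ancestors of 7cc1: {0fb8, 3a96, 555e, 629e, 63c0, 729c, 7cc1, 85a8, bb1a, bc5f, e375, e9f3}.
Ancestors of fbc9: {24e6, 63c0, fbc9}.
Common ancestors: {63c0}.
The only common ancestor is 63c0, so it is the merge base.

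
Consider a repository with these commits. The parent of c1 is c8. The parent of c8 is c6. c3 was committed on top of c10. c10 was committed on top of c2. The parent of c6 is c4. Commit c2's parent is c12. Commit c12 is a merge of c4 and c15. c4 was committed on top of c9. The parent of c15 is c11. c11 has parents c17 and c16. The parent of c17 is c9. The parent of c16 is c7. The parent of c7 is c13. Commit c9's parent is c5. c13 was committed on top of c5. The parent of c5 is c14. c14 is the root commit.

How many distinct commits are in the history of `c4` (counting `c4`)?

4

Walking parent pointers from c4: reachable set = {c14, c4, c5, c9}.
That is 4 commits.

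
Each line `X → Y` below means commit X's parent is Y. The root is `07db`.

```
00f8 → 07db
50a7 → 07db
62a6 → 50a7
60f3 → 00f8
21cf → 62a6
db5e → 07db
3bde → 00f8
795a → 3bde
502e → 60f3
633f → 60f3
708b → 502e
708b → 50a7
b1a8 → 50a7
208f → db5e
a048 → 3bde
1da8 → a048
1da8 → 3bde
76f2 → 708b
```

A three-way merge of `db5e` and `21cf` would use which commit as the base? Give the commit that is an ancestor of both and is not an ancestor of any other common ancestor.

Ancestors of db5e: {07db, db5e}.
Ancestors of 21cf: {07db, 21cf, 50a7, 62a6}.
Common ancestors: {07db}.
The only common ancestor is 07db, so it is the merge base.

07db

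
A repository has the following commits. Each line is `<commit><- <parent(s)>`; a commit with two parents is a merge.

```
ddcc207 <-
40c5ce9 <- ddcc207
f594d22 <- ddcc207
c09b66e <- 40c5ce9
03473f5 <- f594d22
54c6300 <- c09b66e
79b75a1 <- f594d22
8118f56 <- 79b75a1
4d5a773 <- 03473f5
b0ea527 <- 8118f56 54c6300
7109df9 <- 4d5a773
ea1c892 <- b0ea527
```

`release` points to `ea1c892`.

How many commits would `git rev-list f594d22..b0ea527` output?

Reachable from b0ea527: {40c5ce9, 54c6300, 79b75a1, 8118f56, b0ea527, c09b66e, ddcc207, f594d22}.
Reachable from f594d22: {ddcc207, f594d22}.
In b0ea527's history but not f594d22's: {40c5ce9, 54c6300, 79b75a1, 8118f56, b0ea527, c09b66e} — 6 commits.

6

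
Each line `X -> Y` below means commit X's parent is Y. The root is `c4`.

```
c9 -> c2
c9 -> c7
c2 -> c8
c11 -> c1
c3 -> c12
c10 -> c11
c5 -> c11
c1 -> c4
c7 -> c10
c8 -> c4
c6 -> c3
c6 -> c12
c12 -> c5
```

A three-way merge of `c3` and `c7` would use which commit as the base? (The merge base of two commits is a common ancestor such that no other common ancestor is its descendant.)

c11

Ancestors of c3: {c1, c11, c12, c3, c4, c5}.
Ancestors of c7: {c1, c10, c11, c4, c7}.
Common ancestors: {c1, c11, c4}.
Among these, c11 is not an ancestor of any other common ancestor — it is the merge base.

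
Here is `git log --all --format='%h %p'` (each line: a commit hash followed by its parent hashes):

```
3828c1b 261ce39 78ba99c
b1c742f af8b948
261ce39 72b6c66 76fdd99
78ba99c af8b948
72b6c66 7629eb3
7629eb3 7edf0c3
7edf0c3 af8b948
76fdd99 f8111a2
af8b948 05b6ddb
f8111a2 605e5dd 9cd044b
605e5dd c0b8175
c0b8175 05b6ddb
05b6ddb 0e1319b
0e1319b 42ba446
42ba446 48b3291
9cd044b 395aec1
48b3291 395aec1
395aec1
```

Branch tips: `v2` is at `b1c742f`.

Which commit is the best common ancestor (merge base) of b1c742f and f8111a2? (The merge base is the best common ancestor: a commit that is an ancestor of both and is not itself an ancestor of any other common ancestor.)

05b6ddb

Ancestors of b1c742f: {05b6ddb, 0e1319b, 395aec1, 42ba446, 48b3291, af8b948, b1c742f}.
Ancestors of f8111a2: {05b6ddb, 0e1319b, 395aec1, 42ba446, 48b3291, 605e5dd, 9cd044b, c0b8175, f8111a2}.
Common ancestors: {05b6ddb, 0e1319b, 395aec1, 42ba446, 48b3291}.
Among these, 05b6ddb is not an ancestor of any other common ancestor — it is the merge base.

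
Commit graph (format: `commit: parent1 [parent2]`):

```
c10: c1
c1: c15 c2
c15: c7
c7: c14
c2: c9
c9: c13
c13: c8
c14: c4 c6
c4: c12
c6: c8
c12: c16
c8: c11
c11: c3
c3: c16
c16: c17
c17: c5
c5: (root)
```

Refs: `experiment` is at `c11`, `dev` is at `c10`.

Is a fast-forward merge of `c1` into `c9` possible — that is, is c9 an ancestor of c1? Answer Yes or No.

Yes

A fast-forward from c9 to c1 is possible iff c9 is an ancestor of c1.
Ancestors of c1: {c1, c11, c12, c13, c14, c15, c16, c17, c2, c3, c4, c5, c6, c7, c8, c9}.
c9 is among them, so fast-forward is possible.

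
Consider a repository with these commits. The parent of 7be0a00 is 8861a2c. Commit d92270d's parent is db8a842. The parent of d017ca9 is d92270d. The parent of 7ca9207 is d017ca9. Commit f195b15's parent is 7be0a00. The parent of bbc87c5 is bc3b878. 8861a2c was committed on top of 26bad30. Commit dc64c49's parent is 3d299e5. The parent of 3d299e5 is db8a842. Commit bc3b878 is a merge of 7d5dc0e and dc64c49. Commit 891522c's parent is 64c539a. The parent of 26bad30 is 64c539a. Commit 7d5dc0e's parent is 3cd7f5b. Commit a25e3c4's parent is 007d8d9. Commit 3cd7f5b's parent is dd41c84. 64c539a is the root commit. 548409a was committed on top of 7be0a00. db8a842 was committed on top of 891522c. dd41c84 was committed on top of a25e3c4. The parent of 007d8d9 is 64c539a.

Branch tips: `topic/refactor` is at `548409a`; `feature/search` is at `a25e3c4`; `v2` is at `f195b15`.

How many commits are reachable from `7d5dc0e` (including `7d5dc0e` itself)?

6

Walking parent pointers from 7d5dc0e: reachable set = {007d8d9, 3cd7f5b, 64c539a, 7d5dc0e, a25e3c4, dd41c84}.
That is 6 commits.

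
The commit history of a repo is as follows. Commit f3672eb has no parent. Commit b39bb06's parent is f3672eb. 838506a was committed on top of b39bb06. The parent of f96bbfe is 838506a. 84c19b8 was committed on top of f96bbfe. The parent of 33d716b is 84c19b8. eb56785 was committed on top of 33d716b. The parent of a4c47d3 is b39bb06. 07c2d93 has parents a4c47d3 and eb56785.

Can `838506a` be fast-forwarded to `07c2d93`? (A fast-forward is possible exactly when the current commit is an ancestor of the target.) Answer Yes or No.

A fast-forward from 838506a to 07c2d93 is possible iff 838506a is an ancestor of 07c2d93.
Ancestors of 07c2d93: {07c2d93, 33d716b, 838506a, 84c19b8, a4c47d3, b39bb06, eb56785, f3672eb, f96bbfe}.
838506a is among them, so fast-forward is possible.

Yes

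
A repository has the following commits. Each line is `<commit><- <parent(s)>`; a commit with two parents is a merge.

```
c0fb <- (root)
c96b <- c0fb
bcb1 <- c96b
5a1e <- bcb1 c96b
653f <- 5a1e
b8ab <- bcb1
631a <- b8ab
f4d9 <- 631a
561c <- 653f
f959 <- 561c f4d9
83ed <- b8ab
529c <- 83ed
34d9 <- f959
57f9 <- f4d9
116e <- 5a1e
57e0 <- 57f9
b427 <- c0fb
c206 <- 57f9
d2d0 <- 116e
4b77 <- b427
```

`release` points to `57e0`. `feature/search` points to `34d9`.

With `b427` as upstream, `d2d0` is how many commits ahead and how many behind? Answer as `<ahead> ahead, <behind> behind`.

5 ahead, 1 behind

Reachable from d2d0: {116e, 5a1e, bcb1, c0fb, c96b, d2d0}.
Reachable from b427: {b427, c0fb}.
Only in d2d0's history (ahead): {116e, 5a1e, bcb1, c96b, d2d0} — 5.
Only in b427's history (behind): {b427} — 1.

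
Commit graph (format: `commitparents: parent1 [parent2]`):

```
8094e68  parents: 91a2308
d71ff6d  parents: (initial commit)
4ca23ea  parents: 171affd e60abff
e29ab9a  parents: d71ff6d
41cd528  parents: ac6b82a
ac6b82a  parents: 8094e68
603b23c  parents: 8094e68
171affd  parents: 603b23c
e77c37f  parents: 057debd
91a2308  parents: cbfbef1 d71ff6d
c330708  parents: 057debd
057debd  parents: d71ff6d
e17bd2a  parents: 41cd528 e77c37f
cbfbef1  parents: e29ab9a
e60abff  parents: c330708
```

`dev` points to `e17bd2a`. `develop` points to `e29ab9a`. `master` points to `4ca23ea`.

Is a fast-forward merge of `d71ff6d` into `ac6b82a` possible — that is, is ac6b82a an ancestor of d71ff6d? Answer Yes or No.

No

A fast-forward from ac6b82a to d71ff6d is possible iff ac6b82a is an ancestor of d71ff6d.
Ancestors of d71ff6d: {d71ff6d}.
ac6b82a is not among them, so fast-forward is not possible.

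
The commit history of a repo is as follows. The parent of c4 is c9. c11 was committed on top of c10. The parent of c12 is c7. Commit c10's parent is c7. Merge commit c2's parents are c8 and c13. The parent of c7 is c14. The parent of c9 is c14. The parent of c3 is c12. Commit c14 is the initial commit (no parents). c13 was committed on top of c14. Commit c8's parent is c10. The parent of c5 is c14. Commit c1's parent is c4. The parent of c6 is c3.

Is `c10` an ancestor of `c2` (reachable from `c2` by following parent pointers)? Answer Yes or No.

Yes

Ancestors of c2 (commits reachable by following parents): {c10, c13, c14, c2, c7, c8}.
c10 is in that set, so it is an ancestor of c2.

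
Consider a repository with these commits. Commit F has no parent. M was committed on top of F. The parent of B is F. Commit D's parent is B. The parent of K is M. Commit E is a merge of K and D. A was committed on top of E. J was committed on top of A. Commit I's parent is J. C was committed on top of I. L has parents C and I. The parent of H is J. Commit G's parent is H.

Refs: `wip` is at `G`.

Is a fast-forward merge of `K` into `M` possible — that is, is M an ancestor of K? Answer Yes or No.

A fast-forward from M to K is possible iff M is an ancestor of K.
Ancestors of K: {F, K, M}.
M is among them, so fast-forward is possible.

Yes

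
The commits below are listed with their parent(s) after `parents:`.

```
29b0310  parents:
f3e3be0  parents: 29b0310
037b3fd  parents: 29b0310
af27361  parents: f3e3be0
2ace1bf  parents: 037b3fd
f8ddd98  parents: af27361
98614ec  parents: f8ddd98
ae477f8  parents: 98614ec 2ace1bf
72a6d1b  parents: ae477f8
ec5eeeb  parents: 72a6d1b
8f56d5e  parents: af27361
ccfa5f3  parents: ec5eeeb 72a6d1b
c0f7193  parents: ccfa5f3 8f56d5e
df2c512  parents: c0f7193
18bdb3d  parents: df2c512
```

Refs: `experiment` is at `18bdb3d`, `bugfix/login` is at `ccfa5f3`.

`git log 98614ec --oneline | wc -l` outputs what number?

Walking parent pointers from 98614ec: reachable set = {29b0310, 98614ec, af27361, f3e3be0, f8ddd98}.
That is 5 commits.

5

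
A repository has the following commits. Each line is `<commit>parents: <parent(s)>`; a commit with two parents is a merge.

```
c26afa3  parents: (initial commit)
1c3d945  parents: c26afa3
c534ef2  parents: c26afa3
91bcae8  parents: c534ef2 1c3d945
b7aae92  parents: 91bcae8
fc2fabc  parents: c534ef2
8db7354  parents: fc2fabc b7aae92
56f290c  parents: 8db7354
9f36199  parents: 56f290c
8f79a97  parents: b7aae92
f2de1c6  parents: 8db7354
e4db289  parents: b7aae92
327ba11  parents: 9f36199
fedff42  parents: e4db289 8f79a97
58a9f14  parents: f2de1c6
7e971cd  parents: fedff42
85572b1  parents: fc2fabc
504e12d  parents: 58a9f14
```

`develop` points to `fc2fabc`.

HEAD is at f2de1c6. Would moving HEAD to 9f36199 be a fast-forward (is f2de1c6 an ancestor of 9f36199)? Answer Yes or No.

A fast-forward from f2de1c6 to 9f36199 is possible iff f2de1c6 is an ancestor of 9f36199.
Ancestors of 9f36199: {1c3d945, 56f290c, 8db7354, 91bcae8, 9f36199, b7aae92, c26afa3, c534ef2, fc2fabc}.
f2de1c6 is not among them, so fast-forward is not possible.

No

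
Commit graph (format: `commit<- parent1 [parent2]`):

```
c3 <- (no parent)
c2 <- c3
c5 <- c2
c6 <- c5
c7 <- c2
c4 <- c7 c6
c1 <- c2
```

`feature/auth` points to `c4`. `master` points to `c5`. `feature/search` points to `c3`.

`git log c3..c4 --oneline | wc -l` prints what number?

5

Reachable from c4: {c2, c3, c4, c5, c6, c7}.
Reachable from c3: {c3}.
In c4's history but not c3's: {c2, c4, c5, c6, c7} — 5 commits.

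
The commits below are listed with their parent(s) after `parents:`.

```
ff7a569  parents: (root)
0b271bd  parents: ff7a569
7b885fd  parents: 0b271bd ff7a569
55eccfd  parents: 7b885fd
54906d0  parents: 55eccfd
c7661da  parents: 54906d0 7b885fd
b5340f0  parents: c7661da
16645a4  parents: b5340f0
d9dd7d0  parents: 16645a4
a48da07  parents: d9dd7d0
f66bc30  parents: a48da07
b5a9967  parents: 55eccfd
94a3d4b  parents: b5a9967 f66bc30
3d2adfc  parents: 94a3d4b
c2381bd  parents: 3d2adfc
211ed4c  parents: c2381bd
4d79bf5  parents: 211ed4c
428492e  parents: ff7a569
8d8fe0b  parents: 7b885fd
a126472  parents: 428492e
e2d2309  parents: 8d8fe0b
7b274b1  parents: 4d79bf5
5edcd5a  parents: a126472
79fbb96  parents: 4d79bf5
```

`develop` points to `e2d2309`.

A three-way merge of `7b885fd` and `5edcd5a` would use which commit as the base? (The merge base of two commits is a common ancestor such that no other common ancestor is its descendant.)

Ancestors of 7b885fd: {0b271bd, 7b885fd, ff7a569}.
Ancestors of 5edcd5a: {428492e, 5edcd5a, a126472, ff7a569}.
Common ancestors: {ff7a569}.
The only common ancestor is ff7a569, so it is the merge base.

ff7a569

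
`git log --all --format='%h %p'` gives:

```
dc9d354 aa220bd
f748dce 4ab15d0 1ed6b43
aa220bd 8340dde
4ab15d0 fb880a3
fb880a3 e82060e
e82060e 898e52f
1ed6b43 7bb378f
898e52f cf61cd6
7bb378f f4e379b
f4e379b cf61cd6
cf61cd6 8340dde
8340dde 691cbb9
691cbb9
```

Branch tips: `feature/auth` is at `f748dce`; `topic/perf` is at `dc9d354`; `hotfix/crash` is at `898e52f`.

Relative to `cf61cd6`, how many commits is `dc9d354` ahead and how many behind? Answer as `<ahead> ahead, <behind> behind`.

2 ahead, 1 behind

Reachable from dc9d354: {691cbb9, 8340dde, aa220bd, dc9d354}.
Reachable from cf61cd6: {691cbb9, 8340dde, cf61cd6}.
Only in dc9d354's history (ahead): {aa220bd, dc9d354} — 2.
Only in cf61cd6's history (behind): {cf61cd6} — 1.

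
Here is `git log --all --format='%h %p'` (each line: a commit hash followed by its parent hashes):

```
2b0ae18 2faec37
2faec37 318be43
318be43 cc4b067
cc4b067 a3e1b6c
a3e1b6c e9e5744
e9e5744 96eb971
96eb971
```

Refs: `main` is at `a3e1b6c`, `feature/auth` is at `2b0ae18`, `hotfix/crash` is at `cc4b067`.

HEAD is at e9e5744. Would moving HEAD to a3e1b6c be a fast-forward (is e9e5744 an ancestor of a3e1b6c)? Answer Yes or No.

A fast-forward from e9e5744 to a3e1b6c is possible iff e9e5744 is an ancestor of a3e1b6c.
Ancestors of a3e1b6c: {96eb971, a3e1b6c, e9e5744}.
e9e5744 is among them, so fast-forward is possible.

Yes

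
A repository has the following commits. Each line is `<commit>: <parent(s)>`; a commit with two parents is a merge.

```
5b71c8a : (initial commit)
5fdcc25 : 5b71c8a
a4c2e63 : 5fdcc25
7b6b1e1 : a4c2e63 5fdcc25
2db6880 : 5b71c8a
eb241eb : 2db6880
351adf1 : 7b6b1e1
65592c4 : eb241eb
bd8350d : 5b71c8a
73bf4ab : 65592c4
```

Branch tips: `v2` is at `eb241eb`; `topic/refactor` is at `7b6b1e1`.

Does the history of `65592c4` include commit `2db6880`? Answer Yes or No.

Ancestors of 65592c4 (commits reachable by following parents): {2db6880, 5b71c8a, 65592c4, eb241eb}.
2db6880 is in that set, so it is an ancestor of 65592c4.

Yes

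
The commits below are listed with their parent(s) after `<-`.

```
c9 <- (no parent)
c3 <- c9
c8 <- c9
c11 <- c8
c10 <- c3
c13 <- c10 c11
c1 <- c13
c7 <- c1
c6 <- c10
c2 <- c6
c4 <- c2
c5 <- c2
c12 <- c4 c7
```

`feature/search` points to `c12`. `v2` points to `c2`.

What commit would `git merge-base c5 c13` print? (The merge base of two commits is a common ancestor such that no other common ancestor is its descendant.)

Ancestors of c5: {c10, c2, c3, c5, c6, c9}.
Ancestors of c13: {c10, c11, c13, c3, c8, c9}.
Common ancestors: {c10, c3, c9}.
Among these, c10 is not an ancestor of any other common ancestor — it is the merge base.

c10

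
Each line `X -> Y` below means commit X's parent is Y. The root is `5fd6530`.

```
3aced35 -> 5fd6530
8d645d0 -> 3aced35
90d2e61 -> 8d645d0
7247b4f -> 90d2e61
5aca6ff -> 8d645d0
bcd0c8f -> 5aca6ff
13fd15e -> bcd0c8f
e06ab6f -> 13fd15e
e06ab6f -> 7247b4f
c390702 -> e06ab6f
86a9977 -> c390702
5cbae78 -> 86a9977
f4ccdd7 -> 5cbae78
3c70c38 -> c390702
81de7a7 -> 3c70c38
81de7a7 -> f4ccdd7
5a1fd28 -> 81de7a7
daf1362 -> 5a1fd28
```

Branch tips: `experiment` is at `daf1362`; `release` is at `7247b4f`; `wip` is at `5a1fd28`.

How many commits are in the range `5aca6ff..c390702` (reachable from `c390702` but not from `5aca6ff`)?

6

Reachable from c390702: {13fd15e, 3aced35, 5aca6ff, 5fd6530, 7247b4f, 8d645d0, 90d2e61, bcd0c8f, c390702, e06ab6f}.
Reachable from 5aca6ff: {3aced35, 5aca6ff, 5fd6530, 8d645d0}.
In c390702's history but not 5aca6ff's: {13fd15e, 7247b4f, 90d2e61, bcd0c8f, c390702, e06ab6f} — 6 commits.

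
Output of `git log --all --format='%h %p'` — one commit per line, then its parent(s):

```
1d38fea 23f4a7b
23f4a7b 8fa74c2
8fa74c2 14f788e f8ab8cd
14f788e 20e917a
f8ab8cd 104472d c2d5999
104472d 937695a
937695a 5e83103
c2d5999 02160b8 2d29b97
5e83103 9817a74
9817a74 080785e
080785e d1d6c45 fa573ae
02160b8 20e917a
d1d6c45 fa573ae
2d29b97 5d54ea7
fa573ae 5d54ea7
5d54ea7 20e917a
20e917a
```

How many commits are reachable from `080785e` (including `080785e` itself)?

Walking parent pointers from 080785e: reachable set = {080785e, 20e917a, 5d54ea7, d1d6c45, fa573ae}.
That is 5 commits.

5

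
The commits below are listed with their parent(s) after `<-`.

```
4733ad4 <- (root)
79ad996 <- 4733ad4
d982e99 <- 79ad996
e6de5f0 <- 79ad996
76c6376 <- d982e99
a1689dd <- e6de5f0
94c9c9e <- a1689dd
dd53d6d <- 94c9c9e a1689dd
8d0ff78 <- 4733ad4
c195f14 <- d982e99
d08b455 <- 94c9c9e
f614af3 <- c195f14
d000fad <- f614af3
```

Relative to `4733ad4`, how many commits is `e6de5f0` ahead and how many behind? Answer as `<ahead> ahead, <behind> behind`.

Reachable from e6de5f0: {4733ad4, 79ad996, e6de5f0}.
Reachable from 4733ad4: {4733ad4}.
Only in e6de5f0's history (ahead): {79ad996, e6de5f0} — 2.
Only in 4733ad4's history (behind): {} — 0.

2 ahead, 0 behind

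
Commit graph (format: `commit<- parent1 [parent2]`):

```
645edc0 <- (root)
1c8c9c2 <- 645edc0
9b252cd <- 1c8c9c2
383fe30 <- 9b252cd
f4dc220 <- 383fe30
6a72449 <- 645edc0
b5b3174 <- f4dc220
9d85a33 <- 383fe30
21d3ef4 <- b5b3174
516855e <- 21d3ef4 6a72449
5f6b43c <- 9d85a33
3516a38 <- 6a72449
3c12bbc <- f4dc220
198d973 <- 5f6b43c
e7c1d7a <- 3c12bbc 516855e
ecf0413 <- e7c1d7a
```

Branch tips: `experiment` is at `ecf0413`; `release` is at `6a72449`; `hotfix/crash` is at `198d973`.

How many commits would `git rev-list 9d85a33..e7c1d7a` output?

7

Reachable from e7c1d7a: {1c8c9c2, 21d3ef4, 383fe30, 3c12bbc, 516855e, 645edc0, 6a72449, 9b252cd, b5b3174, e7c1d7a, f4dc220}.
Reachable from 9d85a33: {1c8c9c2, 383fe30, 645edc0, 9b252cd, 9d85a33}.
In e7c1d7a's history but not 9d85a33's: {21d3ef4, 3c12bbc, 516855e, 6a72449, b5b3174, e7c1d7a, f4dc220} — 7 commits.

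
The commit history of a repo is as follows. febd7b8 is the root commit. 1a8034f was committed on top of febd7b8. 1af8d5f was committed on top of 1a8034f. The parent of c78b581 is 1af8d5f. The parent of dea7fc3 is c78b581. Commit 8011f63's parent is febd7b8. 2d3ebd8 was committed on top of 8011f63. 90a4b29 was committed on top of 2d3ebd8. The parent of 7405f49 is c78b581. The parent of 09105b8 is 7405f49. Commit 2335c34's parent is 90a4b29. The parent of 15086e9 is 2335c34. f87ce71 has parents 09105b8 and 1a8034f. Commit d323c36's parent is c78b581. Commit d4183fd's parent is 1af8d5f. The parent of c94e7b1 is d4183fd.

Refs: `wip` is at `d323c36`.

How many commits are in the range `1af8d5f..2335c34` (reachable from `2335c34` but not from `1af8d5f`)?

Reachable from 2335c34: {2335c34, 2d3ebd8, 8011f63, 90a4b29, febd7b8}.
Reachable from 1af8d5f: {1a8034f, 1af8d5f, febd7b8}.
In 2335c34's history but not 1af8d5f's: {2335c34, 2d3ebd8, 8011f63, 90a4b29} — 4 commits.

4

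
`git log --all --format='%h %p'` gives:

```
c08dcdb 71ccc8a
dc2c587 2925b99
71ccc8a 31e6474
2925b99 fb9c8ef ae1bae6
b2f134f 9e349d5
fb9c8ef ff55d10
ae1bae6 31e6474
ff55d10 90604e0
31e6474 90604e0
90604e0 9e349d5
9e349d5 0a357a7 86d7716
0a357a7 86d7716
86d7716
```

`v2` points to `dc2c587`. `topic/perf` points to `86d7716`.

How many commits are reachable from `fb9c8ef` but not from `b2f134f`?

3

Reachable from fb9c8ef: {0a357a7, 86d7716, 90604e0, 9e349d5, fb9c8ef, ff55d10}.
Reachable from b2f134f: {0a357a7, 86d7716, 9e349d5, b2f134f}.
In fb9c8ef's history but not b2f134f's: {90604e0, fb9c8ef, ff55d10} — 3 commits.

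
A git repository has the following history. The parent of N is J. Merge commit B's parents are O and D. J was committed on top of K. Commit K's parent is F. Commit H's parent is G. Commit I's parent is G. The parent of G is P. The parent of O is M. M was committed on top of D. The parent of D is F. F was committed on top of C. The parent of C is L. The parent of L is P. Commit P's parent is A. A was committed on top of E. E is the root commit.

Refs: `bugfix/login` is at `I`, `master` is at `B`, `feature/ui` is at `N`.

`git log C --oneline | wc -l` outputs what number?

Walking parent pointers from C: reachable set = {A, C, E, L, P}.
That is 5 commits.

5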